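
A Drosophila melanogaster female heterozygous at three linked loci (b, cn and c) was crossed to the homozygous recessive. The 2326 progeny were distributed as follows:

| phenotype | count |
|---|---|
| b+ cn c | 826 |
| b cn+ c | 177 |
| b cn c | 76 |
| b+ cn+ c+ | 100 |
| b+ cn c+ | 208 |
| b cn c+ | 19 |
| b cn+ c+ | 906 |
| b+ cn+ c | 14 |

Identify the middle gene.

cn

The two most frequent reciprocal classes, b cn+ c+ and b+ cn c, are the parental types, so the F1 was b cn+ c+ / b+ cn c.
The two rarest classes, b cn c+ and b+ cn+ c, are the double crossovers. Comparing them with the parentals, only the cn allele has switched, so cn is the middle locus and the order is b – cn – c.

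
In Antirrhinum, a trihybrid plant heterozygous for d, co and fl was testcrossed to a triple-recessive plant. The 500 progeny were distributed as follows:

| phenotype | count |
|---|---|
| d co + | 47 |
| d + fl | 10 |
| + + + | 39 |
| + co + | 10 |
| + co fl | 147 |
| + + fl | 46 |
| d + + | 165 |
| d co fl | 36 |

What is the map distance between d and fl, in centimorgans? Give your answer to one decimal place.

19.0 centimorgans

The two most frequent reciprocal classes, + co fl and d + +, are the parental types, so the F1 was + co fl / d + +.
The two rarest classes, + co + and d + fl, are the double crossovers. Comparing them with the parentals, only the fl allele has switched, so fl is the middle locus and the order is co – fl – d.
Crossovers in the fl–d interval produce the single-crossover classes d co fl and + + + (36 + 39 = 75) plus the double crossovers (20).
RF(fl–d) = (75 + 20) / 500 = 95/500 = 0.1900 → 19.0 centimorgans.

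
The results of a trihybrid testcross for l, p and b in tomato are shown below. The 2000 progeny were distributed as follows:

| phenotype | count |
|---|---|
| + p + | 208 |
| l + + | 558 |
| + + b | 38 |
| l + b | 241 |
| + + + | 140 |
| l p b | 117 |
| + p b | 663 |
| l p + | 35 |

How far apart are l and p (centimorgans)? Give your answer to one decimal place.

16.5 centimorgans

The two most frequent reciprocal classes, l + + and + p b, are the parental types, so the F1 was l + + / + p b.
The two rarest classes, l p + and + + b, are the double crossovers. Comparing them with the parentals, only the p allele has switched, so p is the middle locus and the order is b – p – l.
Crossovers in the p–l interval produce the single-crossover classes + + + and l p b (140 + 117 = 257) plus the double crossovers (73).
RF(p–l) = (257 + 73) / 2000 = 330/2000 = 0.1650 → 16.5 centimorgans.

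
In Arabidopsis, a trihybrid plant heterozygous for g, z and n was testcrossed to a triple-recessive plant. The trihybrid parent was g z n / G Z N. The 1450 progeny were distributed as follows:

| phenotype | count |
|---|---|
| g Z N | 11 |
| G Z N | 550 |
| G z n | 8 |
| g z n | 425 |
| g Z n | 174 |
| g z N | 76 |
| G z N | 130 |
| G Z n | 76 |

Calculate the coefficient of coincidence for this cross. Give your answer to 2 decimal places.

0.50

The two rarest classes, G z n and g Z N, are the double crossovers. Comparing them with the parentals, only the g allele has switched, so g is the middle locus and the order is z – g – n.
z–g: (304 + 19)/1450 = 0.2228; g–n: (152 + 19)/1450 = 0.1179.
Expected DCO frequency = 0.2228 × 0.1179 ≈ 0.02627; observed = 19/1450 ≈ 0.01310.
Coefficient of coincidence = 0.01310/0.02627 ≈ 0.50.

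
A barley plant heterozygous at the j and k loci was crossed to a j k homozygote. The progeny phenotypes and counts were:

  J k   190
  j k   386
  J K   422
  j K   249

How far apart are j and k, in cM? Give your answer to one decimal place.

35.2 cM

The two most frequent classes, J K (422) and j k (386), are the parental types, so the F1 was J K / j k.
The recombinant classes are J k and j K: 190 + 249 = 439.
Recombination frequency = 439/1247 = 0.3520 ≈ 35.2%, i.e. 35.2 cM.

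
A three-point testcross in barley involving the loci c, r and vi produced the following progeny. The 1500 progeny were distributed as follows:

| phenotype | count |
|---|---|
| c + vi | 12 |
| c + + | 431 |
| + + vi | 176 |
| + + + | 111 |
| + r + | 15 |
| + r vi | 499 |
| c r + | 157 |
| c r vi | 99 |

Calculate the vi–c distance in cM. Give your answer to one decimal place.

15.8 cM

The two most frequent reciprocal classes, c + + and + r vi, are the parental types, so the F1 was c + + / + r vi.
The two rarest classes, c + vi and + r +, are the double crossovers. Comparing them with the parentals, only the vi allele has switched, so vi is the middle locus and the order is r – vi – c.
Crossovers in the vi–c interval produce the single-crossover classes + + + and c r vi (111 + 99 = 210) plus the double crossovers (27).
RF(vi–c) = (210 + 27) / 1500 = 237/1500 = 0.1580 → 15.8 cM.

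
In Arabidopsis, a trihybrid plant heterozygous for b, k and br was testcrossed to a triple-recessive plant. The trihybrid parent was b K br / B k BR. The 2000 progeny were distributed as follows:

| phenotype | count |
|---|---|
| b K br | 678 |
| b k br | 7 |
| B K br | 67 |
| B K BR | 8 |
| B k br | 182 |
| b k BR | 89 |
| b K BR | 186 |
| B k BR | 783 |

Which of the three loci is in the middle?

The two rarest classes, b k br and B K BR, are the double crossovers. Comparing them with the parentals, only the k allele has switched, so k is the middle locus and the order is b – k – br.

k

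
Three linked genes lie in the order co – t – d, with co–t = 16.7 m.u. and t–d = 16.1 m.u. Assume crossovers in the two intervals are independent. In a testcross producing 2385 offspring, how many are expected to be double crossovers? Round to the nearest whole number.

Map distances give recombination frequencies of 0.167 and 0.161 for the two intervals.
With no interference, expected double-crossover frequency = 0.167 × 0.161 = 0.02689.
Expected number = 0.02689 × 2385 = 64.13 ≈ 64.

64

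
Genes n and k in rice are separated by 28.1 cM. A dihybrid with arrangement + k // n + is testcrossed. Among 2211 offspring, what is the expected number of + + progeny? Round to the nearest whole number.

A map distance of 28.1 cM corresponds to a recombination frequency of 0.281.
The F1 is + k / n +, so + + is a recombinant gamete class with expected frequency r/2 = 0.281/2 = 0.1405.
Expected number = 0.1405 × 2211 = 310.65 ≈ 311.

311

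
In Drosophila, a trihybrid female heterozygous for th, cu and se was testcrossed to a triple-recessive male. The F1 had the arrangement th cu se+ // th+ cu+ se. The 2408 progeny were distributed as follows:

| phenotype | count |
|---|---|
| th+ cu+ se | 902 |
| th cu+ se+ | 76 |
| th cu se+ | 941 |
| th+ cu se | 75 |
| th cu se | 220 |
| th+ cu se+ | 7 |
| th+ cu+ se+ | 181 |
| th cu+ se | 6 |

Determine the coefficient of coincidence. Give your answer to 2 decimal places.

The two rarest classes, th+ cu se+ and th cu+ se, are the double crossovers. Comparing them with the parentals, only the th allele has switched, so th is the middle locus and the order is cu – th – se.
cu–th: (151 + 13)/2408 = 0.0681; th–se: (401 + 13)/2408 = 0.1719.
Expected DCO frequency = 0.0681 × 0.1719 ≈ 0.01171; observed = 13/2408 ≈ 0.00540.
Coefficient of coincidence = 0.00540/0.01171 ≈ 0.46.

0.46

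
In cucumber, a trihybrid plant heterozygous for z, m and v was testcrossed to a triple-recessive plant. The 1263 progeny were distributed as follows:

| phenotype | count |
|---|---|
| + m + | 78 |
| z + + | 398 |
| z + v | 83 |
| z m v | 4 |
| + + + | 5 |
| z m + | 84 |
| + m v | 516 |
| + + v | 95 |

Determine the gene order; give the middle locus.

The two most frequent reciprocal classes, z + + and + m v, are the parental types, so the F1 was z + + / + m v.
The two rarest classes, + + + and z m v, are the double crossovers. Comparing them with the parentals, only the z allele has switched, so z is the middle locus and the order is m – z – v.

z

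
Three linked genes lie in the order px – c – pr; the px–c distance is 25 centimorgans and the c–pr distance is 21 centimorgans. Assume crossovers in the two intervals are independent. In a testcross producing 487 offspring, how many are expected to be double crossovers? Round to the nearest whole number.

Map distances give recombination frequencies of 0.250 and 0.210 for the two intervals.
With no interference, expected double-crossover frequency = 0.250 × 0.210 = 0.05250.
Expected number = 0.05250 × 487 = 25.57 ≈ 26.

26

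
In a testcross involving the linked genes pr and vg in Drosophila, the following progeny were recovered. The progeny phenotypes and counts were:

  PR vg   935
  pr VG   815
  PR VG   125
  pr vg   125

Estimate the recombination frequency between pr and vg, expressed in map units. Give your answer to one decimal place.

12.5 map units

The two most frequent classes, PR vg (935) and pr VG (815), are the parental types, so the F1 was PR vg / pr VG.
The recombinant classes are PR VG and pr vg: 125 + 125 = 250.
Recombination frequency = 250/2000 = 0.1250 ≈ 12.5%, i.e. 12.5 map units.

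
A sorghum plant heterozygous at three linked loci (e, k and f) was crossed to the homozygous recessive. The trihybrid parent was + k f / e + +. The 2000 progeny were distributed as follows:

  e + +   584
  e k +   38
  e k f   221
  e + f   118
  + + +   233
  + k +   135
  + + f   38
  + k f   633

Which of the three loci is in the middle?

k

The two rarest classes, + + f and e k +, are the double crossovers. Comparing them with the parentals, only the k allele has switched, so k is the middle locus and the order is f – k – e.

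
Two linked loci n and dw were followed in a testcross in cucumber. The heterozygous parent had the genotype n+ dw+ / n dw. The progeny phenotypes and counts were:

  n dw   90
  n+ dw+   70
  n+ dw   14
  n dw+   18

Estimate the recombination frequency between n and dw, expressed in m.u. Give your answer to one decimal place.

16.7 m.u.

The recombinant classes are n+ dw and n dw+: 14 + 18 = 32.
Recombination frequency = 32/192 = 0.1667 ≈ 16.7%, i.e. 16.7 m.u.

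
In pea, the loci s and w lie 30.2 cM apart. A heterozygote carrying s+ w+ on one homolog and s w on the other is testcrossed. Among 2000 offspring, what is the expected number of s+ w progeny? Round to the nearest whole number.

302

A map distance of 30.2 cM corresponds to a recombination frequency of 0.302.
The F1 is s+ w+ / s w, so s+ w is a recombinant gamete class with expected frequency r/2 = 0.302/2 = 0.1510.
Expected number = 0.1510 × 2000 = 302.00 ≈ 302.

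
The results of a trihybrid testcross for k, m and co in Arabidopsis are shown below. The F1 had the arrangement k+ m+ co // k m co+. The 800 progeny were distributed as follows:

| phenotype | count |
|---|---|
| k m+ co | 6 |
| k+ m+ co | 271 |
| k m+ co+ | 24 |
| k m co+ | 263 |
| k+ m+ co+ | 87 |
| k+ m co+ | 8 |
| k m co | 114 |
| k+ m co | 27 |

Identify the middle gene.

k

The two rarest classes, k m+ co and k+ m co+, are the double crossovers. Comparing them with the parentals, only the k allele has switched, so k is the middle locus and the order is m – k – co.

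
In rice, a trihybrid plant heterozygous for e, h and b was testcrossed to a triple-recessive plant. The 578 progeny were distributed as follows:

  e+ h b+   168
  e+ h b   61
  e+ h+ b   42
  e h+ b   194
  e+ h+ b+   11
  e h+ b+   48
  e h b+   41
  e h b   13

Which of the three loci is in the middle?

The two most frequent reciprocal classes, e h+ b and e+ h b+, are the parental types, so the F1 was e h+ b / e+ h b+.
The two rarest classes, e h b and e+ h+ b+, are the double crossovers. Comparing them with the parentals, only the h allele has switched, so h is the middle locus and the order is e – h – b.

h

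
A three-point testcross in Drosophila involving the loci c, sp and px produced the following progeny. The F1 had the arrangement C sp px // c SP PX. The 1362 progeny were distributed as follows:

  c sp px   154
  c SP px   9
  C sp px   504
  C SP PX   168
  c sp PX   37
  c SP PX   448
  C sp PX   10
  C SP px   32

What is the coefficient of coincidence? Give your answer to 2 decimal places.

0.86

The two rarest classes, C sp PX and c SP px, are the double crossovers. Comparing them with the parentals, only the px allele has switched, so px is the middle locus and the order is sp – px – c.
sp–px: (69 + 19)/1362 = 0.0646; px–c: (322 + 19)/1362 = 0.2504.
Expected DCO frequency = 0.0646 × 0.2504 ≈ 0.01618; observed = 19/1362 ≈ 0.01395.
Coefficient of coincidence = 0.01395/0.01618 ≈ 0.86.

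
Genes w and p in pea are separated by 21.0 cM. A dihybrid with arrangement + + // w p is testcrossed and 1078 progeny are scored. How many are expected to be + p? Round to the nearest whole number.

A map distance of 21.0 cM corresponds to a recombination frequency of 0.210.
The F1 is + + / w p, so + p is a recombinant gamete class with expected frequency r/2 = 0.210/2 = 0.1050.
Expected number = 0.1050 × 1078 = 113.19 ≈ 113.

113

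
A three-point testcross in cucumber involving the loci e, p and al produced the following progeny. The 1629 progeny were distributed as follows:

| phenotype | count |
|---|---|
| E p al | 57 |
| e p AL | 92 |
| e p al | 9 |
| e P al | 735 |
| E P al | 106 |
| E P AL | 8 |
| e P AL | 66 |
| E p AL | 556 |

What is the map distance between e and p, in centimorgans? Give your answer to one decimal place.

The two most frequent reciprocal classes, e P al and E p AL, are the parental types, so the F1 was e P al / E p AL.
The two rarest classes, e p al and E P AL, are the double crossovers. Comparing them with the parentals, only the p allele has switched, so p is the middle locus and the order is al – p – e.
Crossovers in the p–e interval produce the single-crossover classes E P al and e p AL (106 + 92 = 198) plus the double crossovers (17).
RF(p–e) = (198 + 17) / 1629 = 215/1629 = 0.1320 → 13.2 centimorgans.

13.2 centimorgans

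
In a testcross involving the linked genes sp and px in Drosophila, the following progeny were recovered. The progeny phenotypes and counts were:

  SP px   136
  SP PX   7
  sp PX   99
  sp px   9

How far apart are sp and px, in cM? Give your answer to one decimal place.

6.4 cM

The two most frequent classes, SP px (136) and sp PX (99), are the parental types, so the F1 was SP px / sp PX.
The recombinant classes are SP PX and sp px: 7 + 9 = 16.
Recombination frequency = 16/251 = 0.0637 ≈ 6.4%, i.e. 6.4 cM.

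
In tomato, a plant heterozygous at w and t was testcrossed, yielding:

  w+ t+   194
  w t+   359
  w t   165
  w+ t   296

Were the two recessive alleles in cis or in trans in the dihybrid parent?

trans

The two most frequent classes are w+ t (296) and w t+ (359); these are the parental (non-recombinant) types.
So the F1 carried w+ t on one chromosome and w t+ on the other — the recessive alleles are on opposite chromosomes (trans / repulsion).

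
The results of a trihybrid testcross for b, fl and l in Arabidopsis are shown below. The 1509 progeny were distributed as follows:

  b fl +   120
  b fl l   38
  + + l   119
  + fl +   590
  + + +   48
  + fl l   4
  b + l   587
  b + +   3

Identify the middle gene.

The two most frequent reciprocal classes, + fl + and b + l, are the parental types, so the F1 was + fl + / b + l.
The two rarest classes, + fl l and b + +, are the double crossovers. Comparing them with the parentals, only the l allele has switched, so l is the middle locus and the order is fl – l – b.

l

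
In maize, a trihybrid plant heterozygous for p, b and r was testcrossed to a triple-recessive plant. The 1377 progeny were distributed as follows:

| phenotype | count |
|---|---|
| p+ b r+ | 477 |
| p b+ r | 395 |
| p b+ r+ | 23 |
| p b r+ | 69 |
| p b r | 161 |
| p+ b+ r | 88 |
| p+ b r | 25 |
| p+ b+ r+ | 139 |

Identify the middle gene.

r

The two most frequent reciprocal classes, p+ b r+ and p b+ r, are the parental types, so the F1 was p+ b r+ / p b+ r.
The two rarest classes, p+ b r and p b+ r+, are the double crossovers. Comparing them with the parentals, only the r allele has switched, so r is the middle locus and the order is p – r – b.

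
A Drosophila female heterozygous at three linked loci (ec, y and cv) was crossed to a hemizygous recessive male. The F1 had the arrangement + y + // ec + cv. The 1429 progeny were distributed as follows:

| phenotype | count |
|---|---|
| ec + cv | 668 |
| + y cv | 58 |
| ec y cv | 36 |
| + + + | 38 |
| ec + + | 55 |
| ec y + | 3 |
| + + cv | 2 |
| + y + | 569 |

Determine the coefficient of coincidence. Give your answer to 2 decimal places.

The two rarest classes, ec y + and + + cv, are the double crossovers. Comparing them with the parentals, only the ec allele has switched, so ec is the middle locus and the order is y – ec – cv.
y–ec: (74 + 5)/1429 = 0.0553; ec–cv: (113 + 5)/1429 = 0.0826.
Expected DCO frequency = 0.0553 × 0.0826 ≈ 0.00457; observed = 5/1429 ≈ 0.00350.
Coefficient of coincidence = 0.00350/0.00457 ≈ 0.77.

0.77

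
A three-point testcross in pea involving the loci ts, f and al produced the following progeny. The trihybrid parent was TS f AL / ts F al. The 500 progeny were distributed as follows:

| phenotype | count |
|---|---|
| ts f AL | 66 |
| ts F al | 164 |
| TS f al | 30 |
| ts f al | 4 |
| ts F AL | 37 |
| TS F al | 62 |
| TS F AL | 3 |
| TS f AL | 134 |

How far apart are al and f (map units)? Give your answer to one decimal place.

14.8 map units

The two rarest classes, TS F AL and ts f al, are the double crossovers. Comparing them with the parentals, only the f allele has switched, so f is the middle locus and the order is al – f – ts.
Crossovers in the al–f interval produce the single-crossover classes TS f al and ts F AL (30 + 37 = 67) plus the double crossovers (7).
RF(al–f) = (67 + 7) / 500 = 74/500 = 0.1480 → 14.8 map units.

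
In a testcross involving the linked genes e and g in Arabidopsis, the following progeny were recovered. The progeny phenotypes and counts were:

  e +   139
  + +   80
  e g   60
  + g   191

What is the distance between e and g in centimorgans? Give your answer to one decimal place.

The two most frequent classes, + g (191) and e + (139), are the parental types, so the F1 was + g / e +.
The recombinant classes are + + and e g: 80 + 60 = 140.
Recombination frequency = 140/470 = 0.2979 ≈ 29.8%, i.e. 29.8 centimorgans.

29.8 centimorgans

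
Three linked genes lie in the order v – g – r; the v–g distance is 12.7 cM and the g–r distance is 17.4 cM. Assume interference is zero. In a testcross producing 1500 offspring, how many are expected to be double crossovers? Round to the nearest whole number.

Map distances give recombination frequencies of 0.127 and 0.174 for the two intervals.
With no interference, expected double-crossover frequency = 0.127 × 0.174 = 0.02210.
Expected number = 0.02210 × 1500 = 33.15 ≈ 33.

33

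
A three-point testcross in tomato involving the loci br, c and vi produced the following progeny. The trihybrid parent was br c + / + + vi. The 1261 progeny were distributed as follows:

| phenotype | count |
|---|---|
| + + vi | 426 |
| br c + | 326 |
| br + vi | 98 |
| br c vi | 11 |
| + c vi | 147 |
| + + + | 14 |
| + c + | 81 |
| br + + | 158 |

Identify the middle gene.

vi

The two rarest classes, br c vi and + + +, are the double crossovers. Comparing them with the parentals, only the vi allele has switched, so vi is the middle locus and the order is br – vi – c.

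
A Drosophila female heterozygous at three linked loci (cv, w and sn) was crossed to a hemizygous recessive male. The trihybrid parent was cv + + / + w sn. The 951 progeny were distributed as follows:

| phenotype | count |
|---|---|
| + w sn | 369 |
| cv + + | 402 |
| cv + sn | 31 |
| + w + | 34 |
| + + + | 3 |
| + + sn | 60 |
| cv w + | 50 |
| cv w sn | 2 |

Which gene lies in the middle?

The two rarest classes, + + + and cv w sn, are the double crossovers. Comparing them with the parentals, only the cv allele has switched, so cv is the middle locus and the order is sn – cv – w.

cv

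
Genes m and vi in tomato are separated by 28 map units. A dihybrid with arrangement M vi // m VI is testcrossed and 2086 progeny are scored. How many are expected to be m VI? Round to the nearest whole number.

751

A map distance of 28 map units corresponds to a recombination frequency of 0.280.
The F1 is M vi / m VI, so m VI is a parental gamete class with expected frequency (1 − r)/2 = 0.720/2 = 0.3600.
Expected number = 0.3600 × 2086 = 750.96 ≈ 751.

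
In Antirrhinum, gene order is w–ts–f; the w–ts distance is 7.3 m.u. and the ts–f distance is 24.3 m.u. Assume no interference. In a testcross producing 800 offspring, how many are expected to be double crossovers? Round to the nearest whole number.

Map distances give recombination frequencies of 0.073 and 0.243 for the two intervals.
With no interference, expected double-crossover frequency = 0.073 × 0.243 = 0.01774.
Expected number = 0.01774 × 800 = 14.19 ≈ 14.

14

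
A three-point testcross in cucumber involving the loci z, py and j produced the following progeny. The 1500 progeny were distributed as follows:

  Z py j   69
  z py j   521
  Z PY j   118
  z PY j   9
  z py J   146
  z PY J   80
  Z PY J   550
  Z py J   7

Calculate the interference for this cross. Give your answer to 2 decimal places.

0.48

The two most frequent reciprocal classes, Z PY J and z py j, are the parental types, so the F1 was Z PY J / z py j.
The two rarest classes, Z py J and z PY j, are the double crossovers. Comparing them with the parentals, only the py allele has switched, so py is the middle locus and the order is z – py – j.
z–py: (149 + 16)/1500 = 0.1100; py–j: (264 + 16)/1500 = 0.1867.
Expected DCO frequency = 0.1100 × 0.1867 ≈ 0.02054; observed = 16/1500 ≈ 0.01067.
Coefficient of coincidence = 0.01067/0.02054 ≈ 0.52; interference = 1 − 0.52 = 0.48.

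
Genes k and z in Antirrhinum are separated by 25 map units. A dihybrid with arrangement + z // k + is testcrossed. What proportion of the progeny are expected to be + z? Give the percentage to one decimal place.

37.5%

A map distance of 25 map units corresponds to a recombination frequency of 0.250.
The F1 is + z / k +, so + z is a parental gamete class with expected frequency (1 − r)/2 = 0.750/2 = 0.3750.
That is 0.3750 = 37.5% of the progeny.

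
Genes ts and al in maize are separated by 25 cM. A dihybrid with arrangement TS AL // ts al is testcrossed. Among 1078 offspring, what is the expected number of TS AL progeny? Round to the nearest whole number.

404

A map distance of 25 cM corresponds to a recombination frequency of 0.250.
The F1 is TS AL / ts al, so TS AL is a parental gamete class with expected frequency (1 − r)/2 = 0.750/2 = 0.3750.
Expected number = 0.3750 × 1078 = 404.25 ≈ 404.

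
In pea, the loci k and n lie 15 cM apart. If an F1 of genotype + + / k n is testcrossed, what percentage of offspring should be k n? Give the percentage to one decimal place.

A map distance of 15 cM corresponds to a recombination frequency of 0.150.
The F1 is + + / k n, so k n is a parental gamete class with expected frequency (1 − r)/2 = 0.850/2 = 0.4250.
That is 0.4250 = 42.5% of the progeny.

42.5%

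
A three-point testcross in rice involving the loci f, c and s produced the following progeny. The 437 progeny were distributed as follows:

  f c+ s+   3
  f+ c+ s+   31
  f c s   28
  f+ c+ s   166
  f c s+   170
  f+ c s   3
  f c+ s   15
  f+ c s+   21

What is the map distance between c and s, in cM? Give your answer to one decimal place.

The two most frequent reciprocal classes, f+ c+ s and f c s+, are the parental types, so the F1 was f+ c+ s / f c s+.
The two rarest classes, f+ c s and f c+ s+, are the double crossovers. Comparing them with the parentals, only the c allele has switched, so c is the middle locus and the order is f – c – s.
Crossovers in the c–s interval produce the single-crossover classes f+ c+ s+ and f c s (31 + 28 = 59) plus the double crossovers (6).
RF(c–s) = (59 + 6) / 437 = 65/437 = 0.1487 → 14.9 cM.

14.9 cM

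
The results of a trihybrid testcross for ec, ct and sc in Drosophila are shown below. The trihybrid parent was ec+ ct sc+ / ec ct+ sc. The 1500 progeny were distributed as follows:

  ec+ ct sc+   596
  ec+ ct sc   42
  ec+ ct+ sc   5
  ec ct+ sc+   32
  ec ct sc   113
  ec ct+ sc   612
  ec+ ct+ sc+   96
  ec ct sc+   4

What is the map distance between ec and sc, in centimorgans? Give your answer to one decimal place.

5.5 centimorgans

The two rarest classes, ec ct sc+ and ec+ ct+ sc, are the double crossovers. Comparing them with the parentals, only the ec allele has switched, so ec is the middle locus and the order is ct – ec – sc.
Crossovers in the ec–sc interval produce the single-crossover classes ec+ ct sc and ec ct+ sc+ (42 + 32 = 74) plus the double crossovers (9).
RF(ec–sc) = (74 + 9) / 1500 = 83/1500 = 0.0553 → 5.5 centimorgans.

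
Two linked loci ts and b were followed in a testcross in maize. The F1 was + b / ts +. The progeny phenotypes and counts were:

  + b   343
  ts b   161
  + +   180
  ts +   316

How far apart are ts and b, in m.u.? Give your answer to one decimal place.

The recombinant classes are + + and ts b: 180 + 161 = 341.
Recombination frequency = 341/1000 = 0.3410 ≈ 34.1%, i.e. 34.1 m.u.

34.1 m.u.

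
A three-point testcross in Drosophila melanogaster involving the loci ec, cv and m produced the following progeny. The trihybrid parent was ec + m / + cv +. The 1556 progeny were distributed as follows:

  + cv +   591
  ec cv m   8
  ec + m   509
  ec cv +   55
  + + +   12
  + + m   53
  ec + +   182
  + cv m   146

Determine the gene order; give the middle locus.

cv

The two rarest classes, ec cv m and + + +, are the double crossovers. Comparing them with the parentals, only the cv allele has switched, so cv is the middle locus and the order is m – cv – ec.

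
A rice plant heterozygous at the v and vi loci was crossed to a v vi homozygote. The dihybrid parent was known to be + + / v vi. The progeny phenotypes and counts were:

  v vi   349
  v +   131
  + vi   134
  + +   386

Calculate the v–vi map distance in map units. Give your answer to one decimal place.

26.5 map units

The recombinant classes are + vi and v +: 134 + 131 = 265.
Recombination frequency = 265/1000 = 0.2650 ≈ 26.5%, i.e. 26.5 map units.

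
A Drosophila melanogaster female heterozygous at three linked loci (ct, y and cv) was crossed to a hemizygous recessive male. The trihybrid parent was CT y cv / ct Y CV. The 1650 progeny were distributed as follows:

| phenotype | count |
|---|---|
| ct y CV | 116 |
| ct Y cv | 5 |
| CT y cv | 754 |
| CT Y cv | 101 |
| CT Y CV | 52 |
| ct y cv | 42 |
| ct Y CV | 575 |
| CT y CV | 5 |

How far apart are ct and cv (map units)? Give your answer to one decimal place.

6.3 map units

The two rarest classes, CT y CV and ct Y cv, are the double crossovers. Comparing them with the parentals, only the cv allele has switched, so cv is the middle locus and the order is ct – cv – y.
Crossovers in the ct–cv interval produce the single-crossover classes ct y cv and CT Y CV (42 + 52 = 94) plus the double crossovers (10).
RF(ct–cv) = (94 + 10) / 1650 = 104/1650 = 0.0630 → 6.3 map units.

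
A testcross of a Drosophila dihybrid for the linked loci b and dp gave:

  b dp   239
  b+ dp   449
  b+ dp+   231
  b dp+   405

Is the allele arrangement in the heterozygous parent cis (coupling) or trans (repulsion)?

The two most frequent classes are b+ dp (449) and b dp+ (405); these are the parental (non-recombinant) types.
So the F1 carried b+ dp on one chromosome and b dp+ on the other — the recessive alleles are on opposite chromosomes (trans / repulsion).

trans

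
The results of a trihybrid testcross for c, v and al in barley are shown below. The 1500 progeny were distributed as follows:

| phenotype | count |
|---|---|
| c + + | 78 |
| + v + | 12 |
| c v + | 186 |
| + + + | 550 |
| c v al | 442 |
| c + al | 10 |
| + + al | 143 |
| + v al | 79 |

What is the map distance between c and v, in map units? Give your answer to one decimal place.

11.9 map units

The two most frequent reciprocal classes, + + + and c v al, are the parental types, so the F1 was + + + / c v al.
The two rarest classes, + v + and c + al, are the double crossovers. Comparing them with the parentals, only the v allele has switched, so v is the middle locus and the order is c – v – al.
Crossovers in the c–v interval produce the single-crossover classes c + + and + v al (78 + 79 = 157) plus the double crossovers (22).
RF(c–v) = (157 + 22) / 1500 = 179/1500 = 0.1193 → 11.9 map units.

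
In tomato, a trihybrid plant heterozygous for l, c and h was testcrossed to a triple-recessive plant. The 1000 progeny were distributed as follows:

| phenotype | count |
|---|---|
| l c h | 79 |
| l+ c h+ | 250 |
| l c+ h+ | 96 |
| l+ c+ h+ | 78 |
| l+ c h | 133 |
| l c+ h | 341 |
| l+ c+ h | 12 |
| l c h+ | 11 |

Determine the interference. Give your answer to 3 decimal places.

The two most frequent reciprocal classes, l+ c h+ and l c+ h, are the parental types, so the F1 was l+ c h+ / l c+ h.
The two rarest classes, l c h+ and l+ c+ h, are the double crossovers. Comparing them with the parentals, only the l allele has switched, so l is the middle locus and the order is c – l – h.
c–l: (157 + 23)/1000 = 0.1800; l–h: (229 + 23)/1000 = 0.2520.
Expected DCO frequency = 0.1800 × 0.2520 ≈ 0.04536; observed = 23/1000 ≈ 0.02300.
Coefficient of coincidence = 0.02300/0.04536 ≈ 0.507; interference = 1 − 0.507 = 0.493.

0.493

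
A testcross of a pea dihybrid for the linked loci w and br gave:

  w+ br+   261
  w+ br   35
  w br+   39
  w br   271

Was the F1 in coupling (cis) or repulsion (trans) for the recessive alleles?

The two most frequent classes are w+ br+ (261) and w br (271); these are the parental (non-recombinant) types.
So the F1 carried w+ br+ on one chromosome and w br on the other — the recessive alleles are on the same chromosome (cis / coupling).

cis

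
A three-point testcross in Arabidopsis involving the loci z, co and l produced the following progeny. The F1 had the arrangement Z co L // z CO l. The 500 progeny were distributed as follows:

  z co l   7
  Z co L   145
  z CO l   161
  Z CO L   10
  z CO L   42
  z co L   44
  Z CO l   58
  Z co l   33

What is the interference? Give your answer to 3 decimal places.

0.224

The two rarest classes, Z CO L and z co l, are the double crossovers. Comparing them with the parentals, only the co allele has switched, so co is the middle locus and the order is l – co – z.
l–co: (75 + 17)/500 = 0.1840; co–z: (102 + 17)/500 = 0.2380.
Expected DCO frequency = 0.1840 × 0.2380 ≈ 0.04379; observed = 17/500 ≈ 0.03400.
Coefficient of coincidence = 0.03400/0.04379 ≈ 0.776; interference = 1 − 0.776 = 0.224.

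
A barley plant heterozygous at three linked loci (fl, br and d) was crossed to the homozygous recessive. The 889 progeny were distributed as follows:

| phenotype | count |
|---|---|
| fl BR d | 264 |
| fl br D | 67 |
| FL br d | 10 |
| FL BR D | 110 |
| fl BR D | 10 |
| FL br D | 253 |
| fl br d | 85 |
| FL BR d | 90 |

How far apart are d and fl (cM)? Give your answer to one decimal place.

The two most frequent reciprocal classes, FL br D and fl BR d, are the parental types, so the F1 was FL br D / fl BR d.
The two rarest classes, FL br d and fl BR D, are the double crossovers. Comparing them with the parentals, only the d allele has switched, so d is the middle locus and the order is br – d – fl.
Crossovers in the d–fl interval produce the single-crossover classes fl br D and FL BR d (67 + 90 = 157) plus the double crossovers (20).
RF(d–fl) = (157 + 20) / 889 = 177/889 = 0.1991 → 19.9 cM.

19.9 cM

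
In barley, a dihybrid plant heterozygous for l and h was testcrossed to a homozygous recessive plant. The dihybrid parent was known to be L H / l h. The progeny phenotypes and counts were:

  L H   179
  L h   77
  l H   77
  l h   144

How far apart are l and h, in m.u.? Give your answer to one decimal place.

The recombinant classes are L h and l H: 77 + 77 = 154.
Recombination frequency = 154/477 = 0.3229 ≈ 32.3%, i.e. 32.3 m.u.

32.3 m.u.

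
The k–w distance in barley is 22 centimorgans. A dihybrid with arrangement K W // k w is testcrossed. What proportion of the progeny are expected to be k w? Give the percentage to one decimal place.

39.0%

A map distance of 22 centimorgans corresponds to a recombination frequency of 0.220.
The F1 is K W / k w, so k w is a parental gamete class with expected frequency (1 − r)/2 = 0.780/2 = 0.3900.
That is 0.3900 = 39.0% of the progeny.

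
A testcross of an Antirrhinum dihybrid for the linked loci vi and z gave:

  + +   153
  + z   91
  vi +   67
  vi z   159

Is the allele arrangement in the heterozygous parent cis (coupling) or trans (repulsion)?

The two most frequent classes are + + (153) and vi z (159); these are the parental (non-recombinant) types.
So the F1 carried + + on one chromosome and vi z on the other — the recessive alleles are on the same chromosome (cis / coupling).

cis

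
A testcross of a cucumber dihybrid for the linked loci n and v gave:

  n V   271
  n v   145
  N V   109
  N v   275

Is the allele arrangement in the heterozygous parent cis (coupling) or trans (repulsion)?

The two most frequent classes are N v (275) and n V (271); these are the parental (non-recombinant) types.
So the F1 carried N v on one chromosome and n V on the other — the recessive alleles are on opposite chromosomes (trans / repulsion).

trans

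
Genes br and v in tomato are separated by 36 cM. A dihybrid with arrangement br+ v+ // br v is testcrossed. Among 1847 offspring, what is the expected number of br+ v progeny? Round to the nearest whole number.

A map distance of 36 cM corresponds to a recombination frequency of 0.360.
The F1 is br+ v+ / br v, so br+ v is a recombinant gamete class with expected frequency r/2 = 0.360/2 = 0.1800.
Expected number = 0.1800 × 1847 = 332.46 ≈ 332.

332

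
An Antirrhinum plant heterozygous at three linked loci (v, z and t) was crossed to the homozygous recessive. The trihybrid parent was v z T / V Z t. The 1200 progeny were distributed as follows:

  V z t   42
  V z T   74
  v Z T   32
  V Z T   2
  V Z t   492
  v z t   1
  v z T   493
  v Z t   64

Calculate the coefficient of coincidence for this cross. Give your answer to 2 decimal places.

The two rarest classes, v z t and V Z T, are the double crossovers. Comparing them with the parentals, only the t allele has switched, so t is the middle locus and the order is z – t – v.
z–t: (74 + 3)/1200 = 0.0642; t–v: (138 + 3)/1200 = 0.1175.
Expected DCO frequency = 0.0642 × 0.1175 ≈ 0.00754; observed = 3/1200 ≈ 0.00250.
Coefficient of coincidence = 0.00250/0.00754 ≈ 0.33.

0.33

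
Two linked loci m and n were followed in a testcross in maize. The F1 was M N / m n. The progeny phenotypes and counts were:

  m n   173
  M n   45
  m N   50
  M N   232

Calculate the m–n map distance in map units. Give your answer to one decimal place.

The recombinant classes are M n and m N: 45 + 50 = 95.
Recombination frequency = 95/500 = 0.1900 ≈ 19.0%, i.e. 19.0 map units.

19.0 map units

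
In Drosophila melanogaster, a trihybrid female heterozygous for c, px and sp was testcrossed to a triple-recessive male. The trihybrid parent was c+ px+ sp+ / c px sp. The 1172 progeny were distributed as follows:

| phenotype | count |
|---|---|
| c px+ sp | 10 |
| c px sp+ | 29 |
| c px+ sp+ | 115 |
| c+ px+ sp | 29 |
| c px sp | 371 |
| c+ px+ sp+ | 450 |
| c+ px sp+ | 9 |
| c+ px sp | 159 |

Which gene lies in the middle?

The two rarest classes, c+ px sp+ and c px+ sp, are the double crossovers. Comparing them with the parentals, only the px allele has switched, so px is the middle locus and the order is sp – px – c.

px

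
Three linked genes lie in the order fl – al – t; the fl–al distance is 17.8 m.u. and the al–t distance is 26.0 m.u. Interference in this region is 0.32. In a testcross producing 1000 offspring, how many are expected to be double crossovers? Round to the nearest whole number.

Map distances give recombination frequencies of 0.178 and 0.260 for the two intervals.
With interference 0.32 (so coincidence = 0.68), expected double-crossover frequency = 0.178 × 0.260 × 0.68 = 0.03147.
Expected number = 0.03147 × 1000 = 31.47 ≈ 31.

31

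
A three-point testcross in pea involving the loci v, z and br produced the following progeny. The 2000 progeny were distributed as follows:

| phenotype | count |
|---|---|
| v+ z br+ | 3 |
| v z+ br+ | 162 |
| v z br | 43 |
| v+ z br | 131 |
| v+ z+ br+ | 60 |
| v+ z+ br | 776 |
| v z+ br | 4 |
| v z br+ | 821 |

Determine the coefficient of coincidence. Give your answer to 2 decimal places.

The two most frequent reciprocal classes, v+ z+ br and v z br+, are the parental types, so the F1 was v+ z+ br / v z br+.
The two rarest classes, v z+ br and v+ z br+, are the double crossovers. Comparing them with the parentals, only the v allele has switched, so v is the middle locus and the order is z – v – br.
z–v: (293 + 7)/2000 = 0.1500; v–br: (103 + 7)/2000 = 0.0550.
Expected DCO frequency = 0.1500 × 0.0550 ≈ 0.00825; observed = 7/2000 ≈ 0.00350.
Coefficient of coincidence = 0.00350/0.00825 ≈ 0.42.

0.42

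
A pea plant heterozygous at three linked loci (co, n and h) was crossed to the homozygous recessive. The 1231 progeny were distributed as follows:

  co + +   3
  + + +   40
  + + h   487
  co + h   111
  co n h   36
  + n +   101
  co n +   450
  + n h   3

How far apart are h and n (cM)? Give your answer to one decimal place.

The two most frequent reciprocal classes, + + h and co n +, are the parental types, so the F1 was + + h / co n +.
The two rarest classes, + n h and co + +, are the double crossovers. Comparing them with the parentals, only the n allele has switched, so n is the middle locus and the order is h – n – co.
Crossovers in the h–n interval produce the single-crossover classes + + + and co n h (40 + 36 = 76) plus the double crossovers (6).
RF(h–n) = (76 + 6) / 1231 = 82/1231 = 0.0666 → 6.7 cM.

6.7 cM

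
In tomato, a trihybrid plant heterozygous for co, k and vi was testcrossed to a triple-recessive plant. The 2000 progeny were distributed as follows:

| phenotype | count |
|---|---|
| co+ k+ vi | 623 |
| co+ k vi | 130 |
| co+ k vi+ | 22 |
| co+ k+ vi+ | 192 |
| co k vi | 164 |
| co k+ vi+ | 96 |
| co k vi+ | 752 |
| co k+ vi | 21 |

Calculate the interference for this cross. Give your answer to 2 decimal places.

The two most frequent reciprocal classes, co k vi+ and co+ k+ vi, are the parental types, so the F1 was co k vi+ / co+ k+ vi.
The two rarest classes, co+ k vi+ and co k+ vi, are the double crossovers. Comparing them with the parentals, only the co allele has switched, so co is the middle locus and the order is vi – co – k.
vi–co: (356 + 43)/2000 = 0.1995; co–k: (226 + 43)/2000 = 0.1345.
Expected DCO frequency = 0.1995 × 0.1345 ≈ 0.02683; observed = 43/2000 ≈ 0.02150.
Coefficient of coincidence = 0.02150/0.02683 ≈ 0.80; interference = 1 − 0.80 = 0.20.

0.20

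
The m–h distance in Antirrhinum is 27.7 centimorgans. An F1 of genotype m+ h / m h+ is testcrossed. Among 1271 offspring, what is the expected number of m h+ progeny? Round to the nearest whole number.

A map distance of 27.7 centimorgans corresponds to a recombination frequency of 0.277.
The F1 is m+ h / m h+, so m h+ is a parental gamete class with expected frequency (1 − r)/2 = 0.723/2 = 0.3615.
Expected number = 0.3615 × 1271 = 459.47 ≈ 459.

459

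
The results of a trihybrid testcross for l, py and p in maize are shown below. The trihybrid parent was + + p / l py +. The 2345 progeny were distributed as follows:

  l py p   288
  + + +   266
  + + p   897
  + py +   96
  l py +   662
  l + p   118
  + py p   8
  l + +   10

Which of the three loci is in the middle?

py

The two rarest classes, + py p and l + +, are the double crossovers. Comparing them with the parentals, only the py allele has switched, so py is the middle locus and the order is l – py – p.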